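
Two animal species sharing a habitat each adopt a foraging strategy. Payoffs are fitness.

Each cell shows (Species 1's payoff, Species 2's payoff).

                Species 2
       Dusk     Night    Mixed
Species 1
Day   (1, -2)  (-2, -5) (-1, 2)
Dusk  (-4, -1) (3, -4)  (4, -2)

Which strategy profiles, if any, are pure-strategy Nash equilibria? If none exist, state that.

This game has no pure Nash equilibrium.

For each player, find the best response to each opponent profile; mutual best responses are the pure NE.
Species 1 against Dusk: payoffs 1, -4 → best response Day.
Species 1 against Night: payoffs -2, 3 → best response Dusk.
Species 1 against Mixed: payoffs -1, 4 → best response Dusk.
Species 2 against Day: payoffs -2, -5, 2 → best response Mixed.
Species 2 against Dusk: payoffs -1, -4, -2 → best response Dusk.
No profile is a mutual best response for all players.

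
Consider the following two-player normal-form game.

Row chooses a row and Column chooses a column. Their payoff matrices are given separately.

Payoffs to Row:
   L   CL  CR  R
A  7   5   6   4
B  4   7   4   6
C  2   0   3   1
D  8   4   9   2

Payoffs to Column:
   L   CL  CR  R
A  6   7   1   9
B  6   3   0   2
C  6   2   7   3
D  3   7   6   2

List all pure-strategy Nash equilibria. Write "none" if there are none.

There is no pure-strategy Nash equilibrium.

(A, L): Row can switch to D (7 → 8). Not NE.
(A, CL): Row can switch to B (5 → 7). Not NE.
(A, CR): Row can switch to D (6 → 9). Not NE.
(A, R): Row can switch to B (4 → 6). Not NE.
(B, L): Row can switch to A (4 → 7). Not NE.
(B, CL): Column can switch to L (3 → 6). Not NE.
(B, CR): Row can switch to A (4 → 6). Not NE.
(B, R): Column can switch to L (2 → 6). Not NE.
(C, L): Row can switch to A (2 → 7). Not NE.
(C, CL): Row can switch to A (0 → 5). Not NE.
(C, CR): Row can switch to A (3 → 6). Not NE.
(C, R): Row can switch to A (1 → 4). Not NE.
(The remaining 4 profiles each have a profitable deviation by the same check.)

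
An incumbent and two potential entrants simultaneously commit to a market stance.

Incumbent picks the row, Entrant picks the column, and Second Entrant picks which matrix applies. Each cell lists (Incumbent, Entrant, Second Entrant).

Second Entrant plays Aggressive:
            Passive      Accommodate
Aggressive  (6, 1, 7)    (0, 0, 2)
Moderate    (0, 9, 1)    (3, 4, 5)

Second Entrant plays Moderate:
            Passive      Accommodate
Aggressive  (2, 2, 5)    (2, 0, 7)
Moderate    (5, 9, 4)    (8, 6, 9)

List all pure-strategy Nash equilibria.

(Aggressive, Passive, Aggressive): Incumbent gets 6, best alternative 0; Entrant gets 1, best alternative 0; Second Entrant gets 7, best alternative 5. No profitable deviation — NE.
(Aggressive, Passive, Moderate): Incumbent can switch to Moderate (2 → 5). Not NE.
(Aggressive, Accommodate, Aggressive): Incumbent can switch to Moderate (0 → 3). Not NE.
(Aggressive, Accommodate, Moderate): Incumbent can switch to Moderate (2 → 8). Not NE.
(Moderate, Passive, Aggressive): Incumbent can switch to Aggressive (0 → 6). Not NE.
(Moderate, Passive, Moderate): Incumbent gets 5, best alternative 2; Entrant gets 9, best alternative 6; Second Entrant gets 4, best alternative 1. No profitable deviation — NE.
(Moderate, Accommodate, Aggressive): Entrant can switch to Passive (4 → 9). Not NE.
(Moderate, Accommodate, Moderate): Entrant can switch to Passive (6 → 9). Not NE.

(Aggressive, Passive, Aggressive) and (Moderate, Passive, Moderate)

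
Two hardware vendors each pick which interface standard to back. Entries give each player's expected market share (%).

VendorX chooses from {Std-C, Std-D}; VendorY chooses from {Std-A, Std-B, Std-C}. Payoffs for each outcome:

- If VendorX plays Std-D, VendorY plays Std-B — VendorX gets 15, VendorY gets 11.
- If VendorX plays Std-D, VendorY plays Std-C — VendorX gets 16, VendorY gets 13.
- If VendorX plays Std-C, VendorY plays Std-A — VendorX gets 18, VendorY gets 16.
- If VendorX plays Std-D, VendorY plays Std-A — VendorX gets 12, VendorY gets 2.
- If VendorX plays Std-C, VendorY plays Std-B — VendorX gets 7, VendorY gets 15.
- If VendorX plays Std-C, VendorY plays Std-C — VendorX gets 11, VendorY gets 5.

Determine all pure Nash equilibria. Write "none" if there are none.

For each strategy profile, look for a profitable unilateral deviation.
(Std-C, Std-A): VendorX gets 18, best alternative 12; VendorY gets 16, best alternative 15. No profitable deviation — NE.
(Std-C, Std-B): VendorX can switch to Std-D (7 → 15). Not NE.
(Std-C, Std-C): VendorX can switch to Std-D (11 → 16). Not NE.
(Std-D, Std-A): VendorX can switch to Std-C (12 → 18). Not NE.
(Std-D, Std-B): VendorY can switch to Std-C (11 → 13). Not NE.
(Std-D, Std-C): VendorX gets 16, best alternative 11; VendorY gets 13, best alternative 11. No profitable deviation — NE.

The pure Nash equilibria are (Std-C, Std-A); (Std-D, Std-C).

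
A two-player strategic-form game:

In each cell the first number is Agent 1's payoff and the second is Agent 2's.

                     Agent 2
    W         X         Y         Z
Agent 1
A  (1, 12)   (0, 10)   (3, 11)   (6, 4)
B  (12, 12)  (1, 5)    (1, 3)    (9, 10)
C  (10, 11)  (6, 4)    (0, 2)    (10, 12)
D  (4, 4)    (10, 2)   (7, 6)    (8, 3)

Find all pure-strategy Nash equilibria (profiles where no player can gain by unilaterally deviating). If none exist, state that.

(A, W): Agent 1 can switch to B (1 → 12). Not NE.
(A, X): Agent 1 can switch to B (0 → 1). Not NE.
(A, Y): Agent 1 can switch to D (3 → 7). Not NE.
(A, Z): Agent 1 can switch to B (6 → 9). Not NE.
(B, W): Agent 1 gets 12, best alternative 10; Agent 2 gets 12, best alternative 10. No profitable deviation — NE.
(B, X): Agent 1 can switch to C (1 → 6). Not NE.
(B, Y): Agent 1 can switch to A (1 → 3). Not NE.
(B, Z): Agent 1 can switch to C (9 → 10). Not NE.
(C, W): Agent 1 can switch to B (10 → 12). Not NE.
(C, X): Agent 1 can switch to D (6 → 10). Not NE.
(C, Y): Agent 1 can switch to A (0 → 3). Not NE.
(C, Z): Agent 1 gets 10, best alternative 9; Agent 2 gets 12, best alternative 11. No profitable deviation — NE.
(D, Y): Agent 1 gets 7, best alternative 3; Agent 2 gets 6, best alternative 4. No profitable deviation — NE.
(The remaining 3 profiles each have a profitable deviation by the same check.)

(B, W) and (C, Z) and (D, Y)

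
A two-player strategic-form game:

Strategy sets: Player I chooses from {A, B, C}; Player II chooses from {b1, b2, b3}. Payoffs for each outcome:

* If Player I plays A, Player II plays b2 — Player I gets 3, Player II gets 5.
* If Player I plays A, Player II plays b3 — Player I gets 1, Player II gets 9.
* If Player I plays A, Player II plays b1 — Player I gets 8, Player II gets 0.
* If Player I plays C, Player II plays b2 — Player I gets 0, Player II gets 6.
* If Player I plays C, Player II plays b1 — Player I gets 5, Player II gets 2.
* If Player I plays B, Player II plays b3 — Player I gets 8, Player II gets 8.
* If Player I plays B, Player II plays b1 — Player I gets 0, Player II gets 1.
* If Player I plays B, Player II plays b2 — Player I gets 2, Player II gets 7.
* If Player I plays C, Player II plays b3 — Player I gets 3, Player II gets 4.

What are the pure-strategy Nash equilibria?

(A, b1): Player II can switch to b2 (0 → 5). Not NE.
(A, b2): Player II can switch to b3 (5 → 9). Not NE.
(A, b3): Player I can switch to B (1 → 8). Not NE.
(B, b1): Player I can switch to A (0 → 8). Not NE.
(B, b2): Player I can switch to A (2 → 3). Not NE.
(B, b3): Player I gets 8, best alternative 3; Player II gets 8, best alternative 7. No profitable deviation — NE.
(C, b1): Player I can switch to A (5 → 8). Not NE.
(The remaining 2 profiles each have a profitable deviation by the same check.)

The unique pure-strategy Nash equilibrium is (B, b3).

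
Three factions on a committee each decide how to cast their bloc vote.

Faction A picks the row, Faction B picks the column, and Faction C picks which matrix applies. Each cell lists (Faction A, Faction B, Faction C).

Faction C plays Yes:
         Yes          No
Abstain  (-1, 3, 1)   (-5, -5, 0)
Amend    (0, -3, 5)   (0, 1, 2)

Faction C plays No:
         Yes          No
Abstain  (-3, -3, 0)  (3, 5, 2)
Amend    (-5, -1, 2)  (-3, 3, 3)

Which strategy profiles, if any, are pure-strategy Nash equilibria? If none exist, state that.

Pure NE: (Abstain, No, No)

Faction A against (Yes, Yes): payoffs -1, 0 → best response Amend.
Faction A against (Yes, No): payoffs -3, -5 → best response Abstain.
Faction A against (No, Yes): payoffs -5, 0 → best response Amend.
Faction A against (No, No): payoffs 3, -3 → best response Abstain.
Faction B against (Abstain, Yes): payoffs 3, -5 → best response Yes.
Faction B against (Abstain, No): payoffs -3, 5 → best response No.
Faction B against (Amend, Yes): payoffs -3, 1 → best response No.
Faction B against (Amend, No): payoffs -1, 3 → best response No.
Faction C against (Abstain, Yes): payoffs 1, 0 → best response Yes.
Faction C against (Abstain, No): payoffs 0, 2 → best response No.
Faction C against (Amend, Yes): payoffs 5, 2 → best response Yes.
Faction C against (Amend, No): payoffs 2, 3 → best response No.
Mutual best responses: (Abstain, No, No).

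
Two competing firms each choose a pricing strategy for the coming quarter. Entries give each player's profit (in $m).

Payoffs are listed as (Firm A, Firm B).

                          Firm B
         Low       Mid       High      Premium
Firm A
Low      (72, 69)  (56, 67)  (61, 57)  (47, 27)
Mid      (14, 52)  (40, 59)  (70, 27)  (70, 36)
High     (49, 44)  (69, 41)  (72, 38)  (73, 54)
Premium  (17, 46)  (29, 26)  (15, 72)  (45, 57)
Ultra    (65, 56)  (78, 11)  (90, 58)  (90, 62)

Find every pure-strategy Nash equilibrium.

(Low, Low): Firm A gets 72, best alternative 65; Firm B gets 69, best alternative 67. No profitable deviation — NE.
(Low, Mid): Firm A can switch to High (56 → 69). Not NE.
(Low, High): Firm A can switch to Mid (61 → 70). Not NE.
(Low, Premium): Firm A can switch to Mid (47 → 70). Not NE.
(Mid, Low): Firm A can switch to Low (14 → 72). Not NE.
(Mid, Mid): Firm A can switch to Low (40 → 56). Not NE.
(Mid, High): Firm A can switch to High (70 → 72). Not NE.
(Ultra, Premium): Firm A gets 90, best alternative 73; Firm B gets 62, best alternative 58. No profitable deviation — NE.
(The remaining 12 profiles each have a profitable deviation by the same check.)

The pure Nash equilibria are (Low, Low) and (Ultra, Premium).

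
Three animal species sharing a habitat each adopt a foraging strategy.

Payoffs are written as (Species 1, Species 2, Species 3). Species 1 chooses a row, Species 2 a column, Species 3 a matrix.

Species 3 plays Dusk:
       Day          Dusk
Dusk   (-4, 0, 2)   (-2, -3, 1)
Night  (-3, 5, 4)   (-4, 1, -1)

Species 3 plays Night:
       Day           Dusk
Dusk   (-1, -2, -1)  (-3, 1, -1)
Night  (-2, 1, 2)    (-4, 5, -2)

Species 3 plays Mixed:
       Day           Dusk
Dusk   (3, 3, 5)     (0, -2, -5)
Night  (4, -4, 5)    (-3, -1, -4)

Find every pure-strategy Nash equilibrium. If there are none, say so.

No pure-strategy Nash equilibrium.

Species 1 against (Day, Dusk): payoffs -4, -3 → best response Night.
Species 1 against (Day, Night): payoffs -1, -2 → best response Dusk.
Species 1 against (Day, Mixed): payoffs 3, 4 → best response Night.
Species 1 against (Dusk, Dusk): payoffs -2, -4 → best response Dusk.
Species 1 against (Dusk, Night): payoffs -3, -4 → best response Dusk.
Species 1 against (Dusk, Mixed): payoffs 0, -3 → best response Dusk.
Species 2 against (Dusk, Dusk): payoffs 0, -3 → best response Day.
Species 2 against (Dusk, Night): payoffs -2, 1 → best response Dusk.
Species 2 against (Dusk, Mixed): payoffs 3, -2 → best response Day.
Species 2 against (Night, Dusk): payoffs 5, 1 → best response Day.
Species 2 against (Night, Night): payoffs 1, 5 → best response Dusk.
Species 2 against (Night, Mixed): payoffs -4, -1 → best response Dusk.
Species 3 against (Dusk, Day): payoffs 2, -1, 5 → best response Mixed.
Species 3 against (Dusk, Dusk): payoffs 1, -1, -5 → best response Dusk.
Species 3 against (Night, Day): payoffs 4, 2, 5 → best response Mixed.
Species 3 against (Night, Dusk): payoffs -1, -2, -4 → best response Dusk.
No profile is a mutual best response for all players.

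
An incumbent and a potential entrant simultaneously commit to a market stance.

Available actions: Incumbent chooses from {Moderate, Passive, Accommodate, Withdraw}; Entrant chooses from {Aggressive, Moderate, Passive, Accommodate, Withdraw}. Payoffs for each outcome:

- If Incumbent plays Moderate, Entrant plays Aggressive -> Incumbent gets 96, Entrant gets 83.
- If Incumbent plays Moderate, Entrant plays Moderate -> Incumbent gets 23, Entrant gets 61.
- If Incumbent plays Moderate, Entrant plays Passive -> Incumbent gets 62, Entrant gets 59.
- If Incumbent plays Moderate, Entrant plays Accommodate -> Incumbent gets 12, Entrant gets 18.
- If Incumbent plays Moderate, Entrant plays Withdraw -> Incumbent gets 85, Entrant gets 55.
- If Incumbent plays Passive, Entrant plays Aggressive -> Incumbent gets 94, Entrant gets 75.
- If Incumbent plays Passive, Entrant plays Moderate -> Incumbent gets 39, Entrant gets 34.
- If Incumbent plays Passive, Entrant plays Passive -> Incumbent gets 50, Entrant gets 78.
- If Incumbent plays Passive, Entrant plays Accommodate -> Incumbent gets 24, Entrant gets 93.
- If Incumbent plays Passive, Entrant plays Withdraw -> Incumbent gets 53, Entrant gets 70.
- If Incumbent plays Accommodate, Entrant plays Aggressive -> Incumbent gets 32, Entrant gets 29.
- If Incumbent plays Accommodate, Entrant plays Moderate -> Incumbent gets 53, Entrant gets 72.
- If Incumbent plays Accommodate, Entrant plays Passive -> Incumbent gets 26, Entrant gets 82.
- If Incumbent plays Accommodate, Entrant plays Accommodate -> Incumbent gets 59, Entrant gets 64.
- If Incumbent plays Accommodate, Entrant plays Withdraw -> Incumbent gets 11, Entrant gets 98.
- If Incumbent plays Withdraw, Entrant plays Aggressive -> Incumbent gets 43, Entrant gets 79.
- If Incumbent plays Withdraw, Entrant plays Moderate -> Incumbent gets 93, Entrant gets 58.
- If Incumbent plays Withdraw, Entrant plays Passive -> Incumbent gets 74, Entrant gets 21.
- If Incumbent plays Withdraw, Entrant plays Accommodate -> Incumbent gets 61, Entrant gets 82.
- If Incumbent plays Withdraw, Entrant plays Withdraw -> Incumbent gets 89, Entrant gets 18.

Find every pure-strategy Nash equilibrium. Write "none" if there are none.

(Moderate, Aggressive): Incumbent gets 96, best alternative 94; Entrant gets 83, best alternative 61. No profitable deviation — NE.
(Moderate, Moderate): Incumbent can switch to Passive (23 → 39). Not NE.
(Moderate, Passive): Incumbent can switch to Withdraw (62 → 74). Not NE.
(Moderate, Accommodate): Incumbent can switch to Passive (12 → 24). Not NE.
(Moderate, Withdraw): Incumbent can switch to Withdraw (85 → 89). Not NE.
(Passive, Aggressive): Incumbent can switch to Moderate (94 → 96). Not NE.
(Passive, Moderate): Incumbent can switch to Accommodate (39 → 53). Not NE.
(Passive, Passive): Incumbent can switch to Moderate (50 → 62). Not NE.
(Passive, Accommodate): Incumbent can switch to Accommodate (24 → 59). Not NE.
(Withdraw, Accommodate): Incumbent gets 61, best alternative 59; Entrant gets 82, best alternative 79. No profitable deviation — NE.
(The remaining 10 profiles each have a profitable deviation by the same check.)

(Moderate, Aggressive), (Withdraw, Accommodate)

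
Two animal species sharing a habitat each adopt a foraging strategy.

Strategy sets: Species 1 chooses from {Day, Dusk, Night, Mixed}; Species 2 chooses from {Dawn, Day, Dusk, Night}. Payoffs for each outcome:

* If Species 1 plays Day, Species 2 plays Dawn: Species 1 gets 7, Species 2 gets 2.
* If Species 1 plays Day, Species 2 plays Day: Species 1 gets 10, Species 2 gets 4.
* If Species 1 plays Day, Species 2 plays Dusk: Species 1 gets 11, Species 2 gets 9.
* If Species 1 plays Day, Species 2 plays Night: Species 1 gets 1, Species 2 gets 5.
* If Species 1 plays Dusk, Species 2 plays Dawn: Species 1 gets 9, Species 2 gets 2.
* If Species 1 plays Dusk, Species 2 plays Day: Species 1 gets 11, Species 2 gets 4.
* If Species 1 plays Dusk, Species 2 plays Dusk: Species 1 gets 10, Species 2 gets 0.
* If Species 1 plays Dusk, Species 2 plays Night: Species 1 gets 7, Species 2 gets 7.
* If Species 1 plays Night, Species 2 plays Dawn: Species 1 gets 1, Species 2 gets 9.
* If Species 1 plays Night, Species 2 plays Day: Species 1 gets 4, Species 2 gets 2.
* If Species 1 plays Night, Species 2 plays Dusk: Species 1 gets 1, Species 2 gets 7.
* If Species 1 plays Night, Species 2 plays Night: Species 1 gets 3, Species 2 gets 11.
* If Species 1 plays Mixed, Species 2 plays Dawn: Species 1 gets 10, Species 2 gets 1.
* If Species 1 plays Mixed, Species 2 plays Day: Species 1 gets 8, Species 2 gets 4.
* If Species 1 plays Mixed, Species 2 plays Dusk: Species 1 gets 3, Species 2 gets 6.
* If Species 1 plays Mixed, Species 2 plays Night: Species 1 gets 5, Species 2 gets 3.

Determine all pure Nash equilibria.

(Day, Dusk), (Dusk, Night)

For each player, find the best response to each opponent profile; mutual best responses are the pure NE.
Species 1 against Dawn: payoffs 7, 9, 1, 10 → best response Mixed.
Species 1 against Day: payoffs 10, 11, 4, 8 → best response Dusk.
Species 1 against Dusk: payoffs 11, 10, 1, 3 → best response Day.
Species 1 against Night: payoffs 1, 7, 3, 5 → best response Dusk.
Species 2 against Day: payoffs 2, 4, 9, 5 → best response Dusk.
Species 2 against Dusk: payoffs 2, 4, 0, 7 → best response Night.
Species 2 against Night: payoffs 9, 2, 7, 11 → best response Night.
Species 2 against Mixed: payoffs 1, 4, 6, 3 → best response Dusk.
Mutual best responses: (Day, Dusk); (Dusk, Night).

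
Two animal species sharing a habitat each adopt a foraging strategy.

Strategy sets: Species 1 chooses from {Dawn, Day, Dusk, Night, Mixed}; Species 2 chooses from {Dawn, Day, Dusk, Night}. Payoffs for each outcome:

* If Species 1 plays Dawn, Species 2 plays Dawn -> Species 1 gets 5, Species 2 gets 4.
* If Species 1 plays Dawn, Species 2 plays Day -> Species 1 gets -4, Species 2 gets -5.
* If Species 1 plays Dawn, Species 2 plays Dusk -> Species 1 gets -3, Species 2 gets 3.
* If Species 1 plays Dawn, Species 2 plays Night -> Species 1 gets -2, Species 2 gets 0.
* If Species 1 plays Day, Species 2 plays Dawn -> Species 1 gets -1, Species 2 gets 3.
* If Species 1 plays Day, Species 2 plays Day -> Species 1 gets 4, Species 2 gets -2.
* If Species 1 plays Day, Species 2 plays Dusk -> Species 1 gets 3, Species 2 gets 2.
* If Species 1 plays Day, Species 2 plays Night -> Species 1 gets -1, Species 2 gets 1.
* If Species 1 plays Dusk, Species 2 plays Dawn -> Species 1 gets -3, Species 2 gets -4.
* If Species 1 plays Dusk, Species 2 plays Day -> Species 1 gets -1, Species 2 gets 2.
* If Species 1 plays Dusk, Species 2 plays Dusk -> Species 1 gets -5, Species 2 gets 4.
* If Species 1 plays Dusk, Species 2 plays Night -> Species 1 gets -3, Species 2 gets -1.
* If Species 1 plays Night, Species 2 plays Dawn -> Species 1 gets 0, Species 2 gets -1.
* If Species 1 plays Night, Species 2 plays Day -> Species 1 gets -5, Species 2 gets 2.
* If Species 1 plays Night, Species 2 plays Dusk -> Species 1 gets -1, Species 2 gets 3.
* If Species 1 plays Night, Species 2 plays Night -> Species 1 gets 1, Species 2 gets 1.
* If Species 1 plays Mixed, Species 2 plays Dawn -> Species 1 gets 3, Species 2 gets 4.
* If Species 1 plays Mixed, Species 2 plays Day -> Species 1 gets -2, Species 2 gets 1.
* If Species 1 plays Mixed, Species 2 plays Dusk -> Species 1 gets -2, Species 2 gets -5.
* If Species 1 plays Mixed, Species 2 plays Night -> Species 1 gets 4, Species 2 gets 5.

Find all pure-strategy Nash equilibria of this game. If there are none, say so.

Pure-strategy Nash equilibria: (Dawn, Dawn), (Mixed, Night)

Mark each player's best response to every combination of opponents' strategies; a profile where every player is best-responding is a pure Nash equilibrium.
Species 1 against Dawn: payoffs 5, -1, -3, 0, 3 → best response Dawn.
Species 1 against Day: payoffs -4, 4, -1, -5, -2 → best response Day.
Species 1 against Dusk: payoffs -3, 3, -5, -1, -2 → best response Day.
Species 1 against Night: payoffs -2, -1, -3, 1, 4 → best response Mixed.
Species 2 against Dawn: payoffs 4, -5, 3, 0 → best response Dawn.
Species 2 against Day: payoffs 3, -2, 2, 1 → best response Dawn.
Species 2 against Dusk: payoffs -4, 2, 4, -1 → best response Dusk.
Species 2 against Night: payoffs -1, 2, 3, 1 → best response Dusk.
Species 2 against Mixed: payoffs 4, 1, -5, 5 → best response Night.
Mutual best responses: (Dawn, Dawn); (Mixed, Night).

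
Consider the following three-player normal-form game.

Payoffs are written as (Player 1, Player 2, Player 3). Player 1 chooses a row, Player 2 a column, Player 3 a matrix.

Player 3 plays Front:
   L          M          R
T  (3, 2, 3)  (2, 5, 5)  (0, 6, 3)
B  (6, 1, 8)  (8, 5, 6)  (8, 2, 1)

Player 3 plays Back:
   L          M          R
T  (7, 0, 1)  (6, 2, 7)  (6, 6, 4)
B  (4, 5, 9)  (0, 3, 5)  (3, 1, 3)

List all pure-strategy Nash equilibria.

The pure Nash equilibria are (T, R, Back); (B, M, Front).

Player 1 against (L, Front): payoffs 3, 6 → best response B.
Player 1 against (L, Back): payoffs 7, 4 → best response T.
Player 1 against (M, Front): payoffs 2, 8 → best response B.
Player 1 against (M, Back): payoffs 6, 0 → best response T.
Player 1 against (R, Front): payoffs 0, 8 → best response B.
Player 1 against (R, Back): payoffs 6, 3 → best response T.
Player 2 against (T, Front): payoffs 2, 5, 6 → best response R.
Player 2 against (T, Back): payoffs 0, 2, 6 → best response R.
Player 2 against (B, Front): payoffs 1, 5, 2 → best response M.
Player 2 against (B, Back): payoffs 5, 3, 1 → best response L.
Player 3 against (T, L): payoffs 3, 1 → best response Front.
Player 3 against (T, M): payoffs 5, 7 → best response Back.
Player 3 against (T, R): payoffs 3, 4 → best response Back.
Player 3 against (B, L): payoffs 8, 9 → best response Back.
Player 3 against (B, M): payoffs 6, 5 → best response Front.
Player 3 against (B, R): payoffs 1, 3 → best response Back.
Mutual best responses: (T, R, Back); (B, M, Front).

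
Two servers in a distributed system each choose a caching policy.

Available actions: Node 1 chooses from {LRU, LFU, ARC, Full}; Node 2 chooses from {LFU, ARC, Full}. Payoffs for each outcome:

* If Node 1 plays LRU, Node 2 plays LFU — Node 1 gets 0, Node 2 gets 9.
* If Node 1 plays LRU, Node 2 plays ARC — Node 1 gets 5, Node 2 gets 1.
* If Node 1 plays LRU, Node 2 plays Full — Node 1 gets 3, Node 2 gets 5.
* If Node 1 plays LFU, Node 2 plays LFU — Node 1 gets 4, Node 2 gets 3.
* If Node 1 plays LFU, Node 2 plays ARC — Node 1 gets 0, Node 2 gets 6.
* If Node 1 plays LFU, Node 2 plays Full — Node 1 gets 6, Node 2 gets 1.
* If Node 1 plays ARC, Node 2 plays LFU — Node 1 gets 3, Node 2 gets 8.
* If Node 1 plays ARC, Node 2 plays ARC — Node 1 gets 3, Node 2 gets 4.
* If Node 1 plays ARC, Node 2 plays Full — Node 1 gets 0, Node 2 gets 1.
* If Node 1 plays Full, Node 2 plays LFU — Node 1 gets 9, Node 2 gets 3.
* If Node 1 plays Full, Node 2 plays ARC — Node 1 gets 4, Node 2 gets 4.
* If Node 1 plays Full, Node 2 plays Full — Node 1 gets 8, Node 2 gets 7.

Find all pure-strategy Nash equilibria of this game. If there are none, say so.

(LRU, LFU): Node 1 can switch to LFU (0 → 4). Not NE.
(LRU, ARC): Node 2 can switch to LFU (1 → 9). Not NE.
(LRU, Full): Node 1 can switch to LFU (3 → 6). Not NE.
(LFU, LFU): Node 1 can switch to Full (4 → 9). Not NE.
(LFU, ARC): Node 1 can switch to LRU (0 → 5). Not NE.
(LFU, Full): Node 1 can switch to Full (6 → 8). Not NE.
(Full, Full): Node 1 gets 8, best alternative 6; Node 2 gets 7, best alternative 4. No profitable deviation — NE.
(The remaining 5 profiles each have a profitable deviation by the same check.)

Pure NE: (Full, Full)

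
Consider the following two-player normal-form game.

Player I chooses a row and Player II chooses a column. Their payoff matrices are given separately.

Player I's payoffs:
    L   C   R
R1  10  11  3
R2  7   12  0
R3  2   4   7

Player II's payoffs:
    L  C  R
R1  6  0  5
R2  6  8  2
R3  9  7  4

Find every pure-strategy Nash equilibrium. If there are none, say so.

Check each profile: it is a Nash equilibrium iff no player can strictly gain by switching unilaterally.
(R1, L): Player I gets 10, best alternative 7; Player II gets 6, best alternative 5. No profitable deviation — NE.
(R1, C): Player I can switch to R2 (11 → 12). Not NE.
(R1, R): Player I can switch to R3 (3 → 7). Not NE.
(R2, L): Player I can switch to R1 (7 → 10). Not NE.
(R2, C): Player I gets 12, best alternative 11; Player II gets 8, best alternative 6. No profitable deviation — NE.
(R2, R): Player I can switch to R1 (0 → 3). Not NE.
(R3, L): Player I can switch to R1 (2 → 10). Not NE.
(R3, C): Player I can switch to R1 (4 → 11). Not NE.
(The remaining 1 profile has a profitable deviation by the same check.)

The pure Nash equilibria are (R1, L); (R2, C).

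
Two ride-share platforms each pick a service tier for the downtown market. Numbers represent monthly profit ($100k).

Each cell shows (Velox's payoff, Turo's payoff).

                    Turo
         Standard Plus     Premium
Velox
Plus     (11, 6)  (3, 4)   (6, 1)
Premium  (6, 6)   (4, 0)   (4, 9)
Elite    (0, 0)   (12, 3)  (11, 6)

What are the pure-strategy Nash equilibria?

(Plus, Standard): Velox gets 11, best alternative 6; Turo gets 6, best alternative 4. No profitable deviation — NE.
(Plus, Plus): Velox can switch to Premium (3 → 4). Not NE.
(Plus, Premium): Velox can switch to Elite (6 → 11). Not NE.
(Premium, Standard): Velox can switch to Plus (6 → 11). Not NE.
(Premium, Plus): Velox can switch to Elite (4 → 12). Not NE.
(Premium, Premium): Velox can switch to Plus (4 → 6). Not NE.
(Elite, Standard): Velox can switch to Plus (0 → 11). Not NE.
(Elite, Plus): Turo can switch to Premium (3 → 6). Not NE.
(Elite, Premium): Velox gets 11, best alternative 6; Turo gets 6, best alternative 3. No profitable deviation — NE.

The pure Nash equilibria are (Plus, Standard), (Elite, Premium).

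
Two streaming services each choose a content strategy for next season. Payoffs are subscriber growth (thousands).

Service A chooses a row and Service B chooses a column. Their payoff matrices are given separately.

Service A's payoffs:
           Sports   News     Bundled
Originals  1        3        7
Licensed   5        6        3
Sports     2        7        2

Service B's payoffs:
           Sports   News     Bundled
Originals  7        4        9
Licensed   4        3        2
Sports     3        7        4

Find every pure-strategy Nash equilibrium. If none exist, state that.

Service A against Sports: payoffs 1, 5, 2 → best response Licensed.
Service A against News: payoffs 3, 6, 7 → best response Sports.
Service A against Bundled: payoffs 7, 3, 2 → best response Originals.
Service B against Originals: payoffs 7, 4, 9 → best response Bundled.
Service B against Licensed: payoffs 4, 3, 2 → best response Sports.
Service B against Sports: payoffs 3, 7, 4 → best response News.
Mutual best responses: (Originals, Bundled); (Licensed, Sports); (Sports, News).

The pure Nash equilibria are (Originals, Bundled) and (Licensed, Sports) and (Sports, News).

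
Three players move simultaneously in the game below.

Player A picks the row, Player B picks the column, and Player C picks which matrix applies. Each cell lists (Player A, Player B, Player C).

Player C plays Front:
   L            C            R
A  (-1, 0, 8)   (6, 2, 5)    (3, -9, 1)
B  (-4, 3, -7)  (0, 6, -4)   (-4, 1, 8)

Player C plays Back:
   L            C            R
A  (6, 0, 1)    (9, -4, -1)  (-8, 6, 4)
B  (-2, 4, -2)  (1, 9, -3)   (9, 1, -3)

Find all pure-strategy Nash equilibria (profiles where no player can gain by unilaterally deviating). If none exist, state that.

Player A against (L, Front): payoffs -1, -4 → best response A.
Player A against (L, Back): payoffs 6, -2 → best response A.
Player A against (C, Front): payoffs 6, 0 → best response A.
Player A against (C, Back): payoffs 9, 1 → best response A.
Player A against (R, Front): payoffs 3, -4 → best response A.
Player A against (R, Back): payoffs -8, 9 → best response B.
Player B against (A, Front): payoffs 0, 2, -9 → best response C.
Player B against (A, Back): payoffs 0, -4, 6 → best response R.
Player B against (B, Front): payoffs 3, 6, 1 → best response C.
Player B against (B, Back): payoffs 4, 9, 1 → best response C.
Player C against (A, L): payoffs 8, 1 → best response Front.
Player C against (A, C): payoffs 5, -1 → best response Front.
Player C against (A, R): payoffs 1, 4 → best response Back.
Player C against (B, L): payoffs -7, -2 → best response Back.
Player C against (B, C): payoffs -4, -3 → best response Back.
Player C against (B, R): payoffs 8, -3 → best response Front.
Mutual best responses: (A, C, Front).

Pure NE: (A, C, Front)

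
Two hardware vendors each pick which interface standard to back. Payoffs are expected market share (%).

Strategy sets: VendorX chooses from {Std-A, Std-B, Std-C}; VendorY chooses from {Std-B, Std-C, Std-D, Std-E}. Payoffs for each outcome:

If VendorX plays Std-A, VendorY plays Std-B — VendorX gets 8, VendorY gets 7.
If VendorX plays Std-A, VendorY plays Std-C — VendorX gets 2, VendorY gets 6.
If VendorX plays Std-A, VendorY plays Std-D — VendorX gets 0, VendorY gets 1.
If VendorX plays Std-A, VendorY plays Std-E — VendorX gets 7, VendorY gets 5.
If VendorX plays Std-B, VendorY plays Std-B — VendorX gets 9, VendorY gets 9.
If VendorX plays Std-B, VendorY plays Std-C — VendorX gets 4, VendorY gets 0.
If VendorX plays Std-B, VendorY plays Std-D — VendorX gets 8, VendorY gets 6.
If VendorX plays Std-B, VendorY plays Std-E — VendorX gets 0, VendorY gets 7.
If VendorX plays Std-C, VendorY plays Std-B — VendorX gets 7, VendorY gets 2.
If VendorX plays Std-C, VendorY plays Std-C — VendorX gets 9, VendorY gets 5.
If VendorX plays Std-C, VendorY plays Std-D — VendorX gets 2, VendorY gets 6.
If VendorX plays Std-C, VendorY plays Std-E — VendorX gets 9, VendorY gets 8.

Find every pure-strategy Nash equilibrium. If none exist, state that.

(Std-B, Std-B); (Std-C, Std-E)

VendorX against Std-B: payoffs 8, 9, 7 → best response Std-B.
VendorX against Std-C: payoffs 2, 4, 9 → best response Std-C.
VendorX against Std-D: payoffs 0, 8, 2 → best response Std-B.
VendorX against Std-E: payoffs 7, 0, 9 → best response Std-C.
VendorY against Std-A: payoffs 7, 6, 1, 5 → best response Std-B.
VendorY against Std-B: payoffs 9, 0, 6, 7 → best response Std-B.
VendorY against Std-C: payoffs 2, 5, 6, 8 → best response Std-E.
Mutual best responses: (Std-B, Std-B); (Std-C, Std-E).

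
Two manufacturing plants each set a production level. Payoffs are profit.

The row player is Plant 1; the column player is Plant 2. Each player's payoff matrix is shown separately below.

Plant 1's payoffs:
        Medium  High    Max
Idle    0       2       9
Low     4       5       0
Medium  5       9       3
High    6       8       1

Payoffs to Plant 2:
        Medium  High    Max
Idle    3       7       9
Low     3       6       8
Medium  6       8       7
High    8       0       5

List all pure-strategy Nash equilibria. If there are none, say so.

(Idle, Max) and (Medium, High) and (High, Medium)

Check each profile: it is a Nash equilibrium iff no player can strictly gain by switching unilaterally.
(Idle, Medium): Plant 1 can switch to Low (0 → 4). Not NE.
(Idle, High): Plant 1 can switch to Low (2 → 5). Not NE.
(Idle, Max): Plant 1 gets 9, best alternative 3; Plant 2 gets 9, best alternative 7. No profitable deviation — NE.
(Low, Medium): Plant 1 can switch to Medium (4 → 5). Not NE.
(Low, High): Plant 1 can switch to Medium (5 → 9). Not NE.
(Low, Max): Plant 1 can switch to Idle (0 → 9). Not NE.
(Medium, Medium): Plant 1 can switch to High (5 → 6). Not NE.
(Medium, High): Plant 1 gets 9, best alternative 8; Plant 2 gets 8, best alternative 7. No profitable deviation — NE.
(Medium, Max): Plant 1 can switch to Idle (3 → 9). Not NE.
(High, Medium): Plant 1 gets 6, best alternative 5; Plant 2 gets 8, best alternative 5. No profitable deviation — NE.
(High, High): Plant 1 can switch to Medium (8 → 9). Not NE.
(High, Max): Plant 1 can switch to Idle (1 → 9). Not NE.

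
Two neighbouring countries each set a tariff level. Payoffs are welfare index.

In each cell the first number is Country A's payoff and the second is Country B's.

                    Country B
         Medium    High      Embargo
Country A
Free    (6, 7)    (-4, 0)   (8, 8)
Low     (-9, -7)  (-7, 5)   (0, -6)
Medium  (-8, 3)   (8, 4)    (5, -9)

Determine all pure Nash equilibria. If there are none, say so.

(Free, Embargo); (Medium, High)

Mark each player's best response to every combination of opponents' strategies; a profile where every player is best-responding is a pure Nash equilibrium.
Country A against Medium: payoffs 6, -9, -8 → best response Free.
Country A against High: payoffs -4, -7, 8 → best response Medium.
Country A against Embargo: payoffs 8, 0, 5 → best response Free.
Country B against Free: payoffs 7, 0, 8 → best response Embargo.
Country B against Low: payoffs -7, 5, -6 → best response High.
Country B against Medium: payoffs 3, 4, -9 → best response High.
Mutual best responses: (Free, Embargo); (Medium, High).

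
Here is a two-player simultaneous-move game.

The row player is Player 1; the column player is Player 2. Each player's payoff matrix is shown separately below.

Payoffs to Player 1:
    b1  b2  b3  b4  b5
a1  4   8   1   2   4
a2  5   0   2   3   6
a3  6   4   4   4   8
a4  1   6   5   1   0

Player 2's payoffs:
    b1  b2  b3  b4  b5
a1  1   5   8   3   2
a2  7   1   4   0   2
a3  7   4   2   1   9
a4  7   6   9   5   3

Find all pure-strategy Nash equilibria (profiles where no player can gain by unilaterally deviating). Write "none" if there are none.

(a3, b5); (a4, b3)

(a1, b1): Player 1 can switch to a2 (4 → 5). Not NE.
(a1, b2): Player 2 can switch to b3 (5 → 8). Not NE.
(a1, b3): Player 1 can switch to a2 (1 → 2). Not NE.
(a1, b4): Player 1 can switch to a2 (2 → 3). Not NE.
(a1, b5): Player 1 can switch to a2 (4 → 6). Not NE.
(a2, b1): Player 1 can switch to a3 (5 → 6). Not NE.
(a2, b2): Player 1 can switch to a1 (0 → 8). Not NE.
(a2, b3): Player 1 can switch to a3 (2 → 4). Not NE.
(a3, b5): Player 1 gets 8, best alternative 6; Player 2 gets 9, best alternative 7. No profitable deviation — NE.
(a4, b3): Player 1 gets 5, best alternative 4; Player 2 gets 9, best alternative 7. No profitable deviation — NE.
(The remaining 10 profiles each have a profitable deviation by the same check.)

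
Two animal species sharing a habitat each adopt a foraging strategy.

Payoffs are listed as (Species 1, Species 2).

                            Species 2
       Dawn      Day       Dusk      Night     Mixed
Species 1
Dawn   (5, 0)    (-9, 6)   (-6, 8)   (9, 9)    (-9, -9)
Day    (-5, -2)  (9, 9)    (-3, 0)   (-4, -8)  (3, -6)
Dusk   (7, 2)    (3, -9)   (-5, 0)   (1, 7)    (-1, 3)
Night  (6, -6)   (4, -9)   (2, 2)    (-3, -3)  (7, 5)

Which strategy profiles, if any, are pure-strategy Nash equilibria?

Pure-strategy Nash equilibria: (Dawn, Night); (Day, Day); (Night, Mixed)

(Dawn, Dawn): Species 1 can switch to Dusk (5 → 7). Not NE.
(Dawn, Day): Species 1 can switch to Day (-9 → 9). Not NE.
(Dawn, Dusk): Species 1 can switch to Day (-6 → -3). Not NE.
(Dawn, Night): Species 1 gets 9, best alternative 1; Species 2 gets 9, best alternative 8. No profitable deviation — NE.
(Dawn, Mixed): Species 1 can switch to Day (-9 → 3). Not NE.
(Day, Dawn): Species 1 can switch to Dawn (-5 → 5). Not NE.
(Day, Day): Species 1 gets 9, best alternative 4; Species 2 gets 9, best alternative 0. No profitable deviation — NE.
(Day, Dusk): Species 1 can switch to Night (-3 → 2). Not NE.
(Night, Mixed): Species 1 gets 7, best alternative 3; Species 2 gets 5, best alternative 2. No profitable deviation — NE.
(The remaining 11 profiles each have a profitable deviation by the same check.)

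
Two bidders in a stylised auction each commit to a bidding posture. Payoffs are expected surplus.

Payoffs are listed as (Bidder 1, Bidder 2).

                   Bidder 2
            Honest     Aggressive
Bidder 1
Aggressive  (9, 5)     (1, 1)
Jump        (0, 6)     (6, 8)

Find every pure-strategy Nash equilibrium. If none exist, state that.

(Aggressive, Honest), (Jump, Aggressive)

Bidder 1 against Honest: payoffs 9, 0 → best response Aggressive.
Bidder 1 against Aggressive: payoffs 1, 6 → best response Jump.
Bidder 2 against Aggressive: payoffs 5, 1 → best response Honest.
Bidder 2 against Jump: payoffs 6, 8 → best response Aggressive.
Mutual best responses: (Aggressive, Honest); (Jump, Aggressive).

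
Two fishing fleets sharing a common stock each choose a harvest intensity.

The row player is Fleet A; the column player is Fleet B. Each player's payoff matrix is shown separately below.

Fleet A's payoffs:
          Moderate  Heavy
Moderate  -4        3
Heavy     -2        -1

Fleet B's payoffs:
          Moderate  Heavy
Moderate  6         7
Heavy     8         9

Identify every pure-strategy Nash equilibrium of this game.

Fleet A against Moderate: payoffs -4, -2 → best response Heavy.
Fleet A against Heavy: payoffs 3, -1 → best response Moderate.
Fleet B against Moderate: payoffs 6, 7 → best response Heavy.
Fleet B against Heavy: payoffs 8, 9 → best response Heavy.
Mutual best responses: (Moderate, Heavy).

Pure NE: (Moderate, Heavy)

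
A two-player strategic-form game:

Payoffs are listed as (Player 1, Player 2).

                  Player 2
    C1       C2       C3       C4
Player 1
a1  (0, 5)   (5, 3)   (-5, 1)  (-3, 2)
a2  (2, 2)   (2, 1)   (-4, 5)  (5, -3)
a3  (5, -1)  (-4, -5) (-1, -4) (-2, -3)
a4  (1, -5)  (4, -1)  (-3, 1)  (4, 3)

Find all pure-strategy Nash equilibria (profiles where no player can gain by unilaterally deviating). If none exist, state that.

(a3, C1)

Mark each player's best response to every combination of opponents' strategies; a profile where every player is best-responding is a pure Nash equilibrium.
Player 1 against C1: payoffs 0, 2, 5, 1 → best response a3.
Player 1 against C2: payoffs 5, 2, -4, 4 → best response a1.
Player 1 against C3: payoffs -5, -4, -1, -3 → best response a3.
Player 1 against C4: payoffs -3, 5, -2, 4 → best response a2.
Player 2 against a1: payoffs 5, 3, 1, 2 → best response C1.
Player 2 against a2: payoffs 2, 1, 5, -3 → best response C3.
Player 2 against a3: payoffs -1, -5, -4, -3 → best response C1.
Player 2 against a4: payoffs -5, -1, 1, 3 → best response C4.
Mutual best responses: (a3, C1).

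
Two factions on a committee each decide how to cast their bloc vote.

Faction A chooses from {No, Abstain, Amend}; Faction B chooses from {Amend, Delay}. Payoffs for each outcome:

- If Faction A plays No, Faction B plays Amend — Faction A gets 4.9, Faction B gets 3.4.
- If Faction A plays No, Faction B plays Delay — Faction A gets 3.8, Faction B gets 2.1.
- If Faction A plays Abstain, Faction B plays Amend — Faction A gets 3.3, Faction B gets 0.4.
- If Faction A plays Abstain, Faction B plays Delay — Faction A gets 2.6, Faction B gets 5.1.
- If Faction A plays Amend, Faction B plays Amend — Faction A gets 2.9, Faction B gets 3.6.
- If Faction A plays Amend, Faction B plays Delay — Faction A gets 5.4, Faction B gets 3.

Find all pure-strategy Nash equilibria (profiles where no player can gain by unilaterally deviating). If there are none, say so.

Faction A against Amend: payoffs 4.9, 3.3, 2.9 → best response No.
Faction A against Delay: payoffs 3.8, 2.6, 5.4 → best response Amend.
Faction B against No: payoffs 3.4, 2.1 → best response Amend.
Faction B against Abstain: payoffs 0.4, 5.1 → best response Delay.
Faction B against Amend: payoffs 3.6, 3 → best response Amend.
Mutual best responses: (No, Amend).

Pure NE: (No, Amend)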